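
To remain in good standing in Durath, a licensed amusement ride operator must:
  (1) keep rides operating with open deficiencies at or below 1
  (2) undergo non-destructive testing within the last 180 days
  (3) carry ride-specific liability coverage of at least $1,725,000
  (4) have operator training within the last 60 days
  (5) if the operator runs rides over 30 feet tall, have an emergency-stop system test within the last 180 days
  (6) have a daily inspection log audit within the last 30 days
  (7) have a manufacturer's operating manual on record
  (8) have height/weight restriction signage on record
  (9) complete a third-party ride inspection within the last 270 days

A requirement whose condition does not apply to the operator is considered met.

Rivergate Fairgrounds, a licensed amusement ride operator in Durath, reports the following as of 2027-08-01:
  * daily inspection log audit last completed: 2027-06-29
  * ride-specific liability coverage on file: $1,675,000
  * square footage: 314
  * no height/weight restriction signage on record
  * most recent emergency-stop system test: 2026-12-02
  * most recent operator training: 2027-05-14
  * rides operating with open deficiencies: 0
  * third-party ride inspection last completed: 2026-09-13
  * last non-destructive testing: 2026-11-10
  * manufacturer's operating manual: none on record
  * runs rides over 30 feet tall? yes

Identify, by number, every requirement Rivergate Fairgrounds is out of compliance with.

2, 3, 4, 5, 6, 7, 8, 9

1. rides operating with open deficiencies 0 ≤ 1 → met
2. non-destructive testing 264 days ago vs limit 180 → not met
3. ride-specific liability coverage $1,675,000 < $1,725,000 → not met
4. operator training 79 days ago vs limit 60 → not met
5. condition 'runs rides over 30 feet tall' holds; emergency-stop system test 242 days ago vs limit 180 → not met
6. daily inspection log audit 33 days ago vs limit 30 → not met
7. manufacturer's operating manual absent → not met
8. height/weight restriction signage absent → not met
9. third-party ride inspection 322 days ago vs limit 270 → not met
Not met: 2, 3, 4, 5, 6, 7, 8, 9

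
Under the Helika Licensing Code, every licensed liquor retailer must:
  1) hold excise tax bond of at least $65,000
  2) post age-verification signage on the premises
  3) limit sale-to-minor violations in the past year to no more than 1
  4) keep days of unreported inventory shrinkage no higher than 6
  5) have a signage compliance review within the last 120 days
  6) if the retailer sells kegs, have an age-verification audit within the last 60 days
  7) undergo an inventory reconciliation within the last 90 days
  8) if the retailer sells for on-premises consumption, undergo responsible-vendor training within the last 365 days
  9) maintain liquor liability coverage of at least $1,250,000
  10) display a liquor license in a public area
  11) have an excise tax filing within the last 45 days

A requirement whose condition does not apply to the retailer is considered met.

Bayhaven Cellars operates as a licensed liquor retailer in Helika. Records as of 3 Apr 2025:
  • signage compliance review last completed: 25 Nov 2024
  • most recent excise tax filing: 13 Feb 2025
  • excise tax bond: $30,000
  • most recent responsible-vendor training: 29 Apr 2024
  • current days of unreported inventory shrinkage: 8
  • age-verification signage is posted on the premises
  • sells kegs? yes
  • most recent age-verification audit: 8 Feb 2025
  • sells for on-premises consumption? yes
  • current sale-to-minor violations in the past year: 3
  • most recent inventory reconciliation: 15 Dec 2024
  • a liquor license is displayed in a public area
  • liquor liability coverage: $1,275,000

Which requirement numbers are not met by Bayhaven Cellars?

1. excise tax bond $30,000 < $65,000 → not met
2. age-verification signage present → met
3. sale-to-minor violations in the past year 3 > 1 → not met
4. days of unreported inventory shrinkage 8 > 6 → not met
5. signage compliance review 129 days ago vs limit 120 → not met
6. condition 'sells kegs' holds; age-verification audit 54 days ago vs limit 60 → met
7. inventory reconciliation 109 days ago vs limit 90 → not met
8. condition 'sells for on-premises consumption' holds; responsible-vendor training 339 days ago vs limit 365 → met
9. liquor liability coverage $1,275,000 ≥ $1,250,000 → met
10. liquor license present → met
11. excise tax filing 49 days ago vs limit 45 → not met
Not met: 1, 3, 4, 5, 7, 11

1, 3, 4, 5, 7, 11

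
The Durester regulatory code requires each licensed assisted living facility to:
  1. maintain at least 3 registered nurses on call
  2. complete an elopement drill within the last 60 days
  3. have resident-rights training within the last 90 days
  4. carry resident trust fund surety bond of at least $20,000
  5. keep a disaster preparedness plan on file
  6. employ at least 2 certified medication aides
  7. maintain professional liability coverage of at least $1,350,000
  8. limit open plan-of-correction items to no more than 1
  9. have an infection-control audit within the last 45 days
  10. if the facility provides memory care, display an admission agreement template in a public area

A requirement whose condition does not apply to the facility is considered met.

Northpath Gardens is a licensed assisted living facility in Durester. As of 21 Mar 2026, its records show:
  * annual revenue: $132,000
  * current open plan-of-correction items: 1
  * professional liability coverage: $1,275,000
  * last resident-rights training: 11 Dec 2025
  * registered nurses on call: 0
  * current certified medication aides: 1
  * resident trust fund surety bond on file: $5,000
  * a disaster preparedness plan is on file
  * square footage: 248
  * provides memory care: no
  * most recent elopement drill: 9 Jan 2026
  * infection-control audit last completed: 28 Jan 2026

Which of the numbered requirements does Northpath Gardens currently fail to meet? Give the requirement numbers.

1, 2, 3, 4, 6, 7, 9

1. registered nurses on call 0 < 3 → not met
2. elopement drill 71 days ago vs limit 60 → not met
3. resident-rights training 100 days ago vs limit 90 → not met
4. resident trust fund surety bond $5,000 < $20,000 → not met
5. disaster preparedness plan present → met
6. certified medication aides 1 < 2 → not met
7. professional liability coverage $1,275,000 < $1,350,000 → not met
8. open plan-of-correction items 1 ≤ 1 → met
9. infection-control audit 52 days ago vs limit 45 → not met
10. condition 'provides memory care' does not hold → requirement n/a → met
Not met: 1, 2, 3, 4, 6, 7, 9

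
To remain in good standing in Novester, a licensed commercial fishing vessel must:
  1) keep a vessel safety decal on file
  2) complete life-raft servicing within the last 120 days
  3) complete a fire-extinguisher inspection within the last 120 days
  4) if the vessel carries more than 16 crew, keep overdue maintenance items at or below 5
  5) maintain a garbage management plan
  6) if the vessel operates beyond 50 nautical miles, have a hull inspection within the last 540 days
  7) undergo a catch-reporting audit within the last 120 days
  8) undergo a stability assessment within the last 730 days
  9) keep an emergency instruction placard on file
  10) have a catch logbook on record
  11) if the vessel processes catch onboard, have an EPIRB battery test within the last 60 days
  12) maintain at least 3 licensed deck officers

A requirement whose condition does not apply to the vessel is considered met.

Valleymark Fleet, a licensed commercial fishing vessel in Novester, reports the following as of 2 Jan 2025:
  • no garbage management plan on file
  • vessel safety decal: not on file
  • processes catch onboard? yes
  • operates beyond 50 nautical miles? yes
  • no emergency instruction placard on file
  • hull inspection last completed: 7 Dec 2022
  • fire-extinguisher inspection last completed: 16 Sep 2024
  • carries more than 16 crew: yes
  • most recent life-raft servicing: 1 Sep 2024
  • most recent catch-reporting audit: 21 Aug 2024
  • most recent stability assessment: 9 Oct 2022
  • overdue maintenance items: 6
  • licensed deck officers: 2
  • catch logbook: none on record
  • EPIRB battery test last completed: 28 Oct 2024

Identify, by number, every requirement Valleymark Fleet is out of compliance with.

1. vessel safety decal absent → not met
2. life-raft servicing 123 days ago vs limit 120 → not met
3. fire-extinguisher inspection 108 days ago vs limit 120 → met
4. condition 'carries more than 16 crew' holds; overdue maintenance items 6 > 5 → not met
5. garbage management plan absent → not met
6. condition 'operates beyond 50 nautical miles' holds; hull inspection 757 days ago vs limit 540 → not met
7. catch-reporting audit 134 days ago vs limit 120 → not met
8. stability assessment 816 days ago vs limit 730 → not met
9. emergency instruction placard absent → not met
10. catch logbook absent → not met
11. condition 'processes catch onboard' holds; EPIRB battery test 66 days ago vs limit 60 → not met
12. licensed deck officers 2 < 3 → not met
Not met: 1, 2, 4, 5, 6, 7, 8, 9, 10, 11, 12

1, 2, 4, 5, 6, 7, 8, 9, 10, 11, 12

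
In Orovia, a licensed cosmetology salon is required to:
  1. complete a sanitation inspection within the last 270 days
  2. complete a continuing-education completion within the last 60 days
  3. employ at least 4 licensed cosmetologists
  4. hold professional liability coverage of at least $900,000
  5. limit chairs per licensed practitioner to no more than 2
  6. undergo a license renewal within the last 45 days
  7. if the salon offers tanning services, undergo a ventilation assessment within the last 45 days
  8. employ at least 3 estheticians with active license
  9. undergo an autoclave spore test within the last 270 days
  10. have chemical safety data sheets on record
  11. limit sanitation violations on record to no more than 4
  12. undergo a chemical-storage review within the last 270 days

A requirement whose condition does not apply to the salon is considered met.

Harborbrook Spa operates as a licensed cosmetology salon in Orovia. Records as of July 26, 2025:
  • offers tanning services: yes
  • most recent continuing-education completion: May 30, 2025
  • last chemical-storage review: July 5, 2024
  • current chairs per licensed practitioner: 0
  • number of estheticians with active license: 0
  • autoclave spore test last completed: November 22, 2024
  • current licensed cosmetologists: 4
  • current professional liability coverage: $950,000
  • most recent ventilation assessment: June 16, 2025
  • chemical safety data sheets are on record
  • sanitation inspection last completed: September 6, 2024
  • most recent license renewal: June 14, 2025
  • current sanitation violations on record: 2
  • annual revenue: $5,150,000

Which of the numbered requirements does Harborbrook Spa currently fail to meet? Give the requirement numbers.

1. sanitation inspection 323 days ago vs limit 270 → not met
2. continuing-education completion 57 days ago vs limit 60 → met
3. licensed cosmetologists 4 ≥ 4 → met
4. professional liability coverage $950,000 ≥ $900,000 → met
5. chairs per licensed practitioner 0 ≤ 2 → met
6. license renewal 42 days ago vs limit 45 → met
7. condition 'offers tanning services' holds; ventilation assessment 40 days ago vs limit 45 → met
8. estheticians with active license 0 < 3 → not met
9. autoclave spore test 246 days ago vs limit 270 → met
10. chemical safety data sheets present → met
11. sanitation violations on record 2 ≤ 4 → met
12. chemical-storage review 386 days ago vs limit 270 → not met
Not met: 1, 8, 12

1, 8, 12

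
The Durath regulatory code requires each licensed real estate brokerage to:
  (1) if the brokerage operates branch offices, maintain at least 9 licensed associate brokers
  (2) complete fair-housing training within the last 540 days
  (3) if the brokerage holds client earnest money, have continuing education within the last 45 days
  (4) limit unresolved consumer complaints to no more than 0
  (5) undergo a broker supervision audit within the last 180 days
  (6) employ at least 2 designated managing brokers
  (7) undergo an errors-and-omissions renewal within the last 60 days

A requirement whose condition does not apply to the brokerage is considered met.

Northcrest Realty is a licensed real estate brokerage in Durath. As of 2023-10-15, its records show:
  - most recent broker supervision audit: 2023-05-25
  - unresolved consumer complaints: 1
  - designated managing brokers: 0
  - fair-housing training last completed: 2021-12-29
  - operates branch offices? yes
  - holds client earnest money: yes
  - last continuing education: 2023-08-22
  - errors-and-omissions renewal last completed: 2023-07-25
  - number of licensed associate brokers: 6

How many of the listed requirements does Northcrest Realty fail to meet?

6

1. condition 'operates branch offices' holds; licensed associate brokers 6 < 9 → not met
2. fair-housing training 655 days ago vs limit 540 → not met
3. condition 'holds client earnest money' holds; continuing education 54 days ago vs limit 45 → not met
4. unresolved consumer complaints 1 > 0 → not met
5. broker supervision audit 143 days ago vs limit 180 → met
6. designated managing brokers 0 < 2 → not met
7. errors-and-omissions renewal 82 days ago vs limit 60 → not met
Not met: 6 of 7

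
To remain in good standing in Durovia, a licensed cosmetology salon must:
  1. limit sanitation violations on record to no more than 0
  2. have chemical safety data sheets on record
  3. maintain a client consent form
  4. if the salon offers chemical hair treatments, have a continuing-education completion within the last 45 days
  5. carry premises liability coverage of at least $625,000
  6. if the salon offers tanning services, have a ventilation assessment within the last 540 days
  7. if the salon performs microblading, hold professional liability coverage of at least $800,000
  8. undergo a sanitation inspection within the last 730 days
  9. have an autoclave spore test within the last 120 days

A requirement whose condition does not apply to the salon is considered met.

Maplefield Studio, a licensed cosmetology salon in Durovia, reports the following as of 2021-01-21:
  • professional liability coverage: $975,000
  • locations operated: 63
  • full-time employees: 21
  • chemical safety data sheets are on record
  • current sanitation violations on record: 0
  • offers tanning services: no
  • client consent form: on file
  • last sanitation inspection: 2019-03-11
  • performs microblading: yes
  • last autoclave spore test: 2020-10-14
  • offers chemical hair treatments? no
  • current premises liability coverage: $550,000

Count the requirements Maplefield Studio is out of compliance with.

1. sanitation violations on record 0 ≤ 0 → met
2. chemical safety data sheets present → met
3. client consent form present → met
4. condition 'offers chemical hair treatments' does not hold → requirement n/a → met
5. premises liability coverage $550,000 < $625,000 → not met
6. condition 'offers tanning services' does not hold → requirement n/a → met
7. condition 'performs microblading' holds; professional liability coverage $975,000 ≥ $800,000 → met
8. sanitation inspection 682 days ago vs limit 730 → met
9. autoclave spore test 99 days ago vs limit 120 → met
Not met: 1 of 9

1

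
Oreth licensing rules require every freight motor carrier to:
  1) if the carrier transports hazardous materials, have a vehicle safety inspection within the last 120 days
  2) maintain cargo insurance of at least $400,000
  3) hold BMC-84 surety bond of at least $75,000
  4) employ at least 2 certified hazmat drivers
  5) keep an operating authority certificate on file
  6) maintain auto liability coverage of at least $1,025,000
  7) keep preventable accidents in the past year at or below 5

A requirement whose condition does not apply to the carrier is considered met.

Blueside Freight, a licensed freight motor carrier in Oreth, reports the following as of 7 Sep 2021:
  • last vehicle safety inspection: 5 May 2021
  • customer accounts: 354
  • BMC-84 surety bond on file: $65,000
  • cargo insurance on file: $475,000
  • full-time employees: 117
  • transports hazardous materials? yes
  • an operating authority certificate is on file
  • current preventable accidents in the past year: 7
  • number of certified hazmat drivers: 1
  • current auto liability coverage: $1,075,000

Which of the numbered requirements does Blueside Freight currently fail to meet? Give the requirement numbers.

1. condition 'transports hazardous materials' holds; vehicle safety inspection 125 days ago vs limit 120 → not met
2. cargo insurance $475,000 ≥ $400,000 → met
3. BMC-84 surety bond $65,000 < $75,000 → not met
4. certified hazmat drivers 1 < 2 → not met
5. operating authority certificate present → met
6. auto liability coverage $1,075,000 ≥ $1,025,000 → met
7. preventable accidents in the past year 7 > 5 → not met
Not met: 1, 3, 4, 7

1, 3, 4, 7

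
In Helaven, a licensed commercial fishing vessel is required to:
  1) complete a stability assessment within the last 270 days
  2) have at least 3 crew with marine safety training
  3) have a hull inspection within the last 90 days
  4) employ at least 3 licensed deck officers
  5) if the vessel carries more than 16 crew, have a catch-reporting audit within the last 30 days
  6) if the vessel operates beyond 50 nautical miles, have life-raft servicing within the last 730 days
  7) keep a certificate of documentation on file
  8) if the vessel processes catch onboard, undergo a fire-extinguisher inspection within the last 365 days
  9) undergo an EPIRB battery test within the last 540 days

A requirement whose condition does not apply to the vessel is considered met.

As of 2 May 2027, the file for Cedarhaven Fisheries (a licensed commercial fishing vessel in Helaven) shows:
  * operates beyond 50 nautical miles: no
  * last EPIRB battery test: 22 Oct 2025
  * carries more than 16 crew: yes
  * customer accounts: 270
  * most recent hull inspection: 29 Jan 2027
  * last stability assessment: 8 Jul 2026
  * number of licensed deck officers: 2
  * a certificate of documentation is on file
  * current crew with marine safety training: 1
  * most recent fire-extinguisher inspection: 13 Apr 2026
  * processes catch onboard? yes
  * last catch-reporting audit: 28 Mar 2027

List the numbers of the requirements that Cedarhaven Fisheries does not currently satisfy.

1. stability assessment 298 days ago vs limit 270 → not met
2. crew with marine safety training 1 < 3 → not met
3. hull inspection 93 days ago vs limit 90 → not met
4. licensed deck officers 2 < 3 → not met
5. condition 'carries more than 16 crew' holds; catch-reporting audit 35 days ago vs limit 30 → not met
6. condition 'operates beyond 50 nautical miles' does not hold → requirement n/a → met
7. certificate of documentation present → met
8. condition 'processes catch onboard' holds; fire-extinguisher inspection 384 days ago vs limit 365 → not met
9. EPIRB battery test 557 days ago vs limit 540 → not met
Not met: 1, 2, 3, 4, 5, 8, 9

1, 2, 3, 4, 5, 8, 9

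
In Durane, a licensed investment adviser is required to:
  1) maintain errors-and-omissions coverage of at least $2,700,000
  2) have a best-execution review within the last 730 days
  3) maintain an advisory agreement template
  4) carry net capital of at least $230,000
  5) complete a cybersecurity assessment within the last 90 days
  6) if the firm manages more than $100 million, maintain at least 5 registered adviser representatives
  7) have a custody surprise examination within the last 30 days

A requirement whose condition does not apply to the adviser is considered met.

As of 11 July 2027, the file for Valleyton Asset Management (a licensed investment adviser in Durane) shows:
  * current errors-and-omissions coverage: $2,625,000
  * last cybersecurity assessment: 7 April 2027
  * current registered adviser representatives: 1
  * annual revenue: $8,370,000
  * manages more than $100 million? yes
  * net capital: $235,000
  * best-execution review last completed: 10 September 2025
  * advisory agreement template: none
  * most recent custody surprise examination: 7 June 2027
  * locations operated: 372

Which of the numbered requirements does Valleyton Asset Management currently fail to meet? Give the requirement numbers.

1, 3, 5, 6, 7

1. errors-and-omissions coverage $2,625,000 < $2,700,000 → not met
2. best-execution review 669 days ago vs limit 730 → met
3. advisory agreement template absent → not met
4. net capital $235,000 ≥ $230,000 → met
5. cybersecurity assessment 95 days ago vs limit 90 → not met
6. condition 'manages more than $100 million' holds; registered adviser representatives 1 < 5 → not met
7. custody surprise examination 34 days ago vs limit 30 → not met
Not met: 1, 3, 5, 6, 7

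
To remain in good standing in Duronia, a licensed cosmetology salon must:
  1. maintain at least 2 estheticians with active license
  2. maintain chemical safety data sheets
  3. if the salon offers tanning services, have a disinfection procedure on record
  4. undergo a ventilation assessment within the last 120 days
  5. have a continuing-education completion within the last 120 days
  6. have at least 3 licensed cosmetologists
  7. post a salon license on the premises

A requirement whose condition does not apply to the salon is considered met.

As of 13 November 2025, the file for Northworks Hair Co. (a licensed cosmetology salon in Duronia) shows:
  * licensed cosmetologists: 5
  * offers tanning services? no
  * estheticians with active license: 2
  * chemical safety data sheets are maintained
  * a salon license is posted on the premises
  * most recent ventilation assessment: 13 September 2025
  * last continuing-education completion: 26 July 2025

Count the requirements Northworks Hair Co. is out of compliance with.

0

1. estheticians with active license 2 ≥ 2 → met
2. chemical safety data sheets present → met
3. condition 'offers tanning services' does not hold → requirement n/a → met
4. ventilation assessment 61 days ago vs limit 120 → met
5. continuing-education completion 110 days ago vs limit 120 → met
6. licensed cosmetologists 5 ≥ 3 → met
7. salon license present → met
Not met: 0 of 7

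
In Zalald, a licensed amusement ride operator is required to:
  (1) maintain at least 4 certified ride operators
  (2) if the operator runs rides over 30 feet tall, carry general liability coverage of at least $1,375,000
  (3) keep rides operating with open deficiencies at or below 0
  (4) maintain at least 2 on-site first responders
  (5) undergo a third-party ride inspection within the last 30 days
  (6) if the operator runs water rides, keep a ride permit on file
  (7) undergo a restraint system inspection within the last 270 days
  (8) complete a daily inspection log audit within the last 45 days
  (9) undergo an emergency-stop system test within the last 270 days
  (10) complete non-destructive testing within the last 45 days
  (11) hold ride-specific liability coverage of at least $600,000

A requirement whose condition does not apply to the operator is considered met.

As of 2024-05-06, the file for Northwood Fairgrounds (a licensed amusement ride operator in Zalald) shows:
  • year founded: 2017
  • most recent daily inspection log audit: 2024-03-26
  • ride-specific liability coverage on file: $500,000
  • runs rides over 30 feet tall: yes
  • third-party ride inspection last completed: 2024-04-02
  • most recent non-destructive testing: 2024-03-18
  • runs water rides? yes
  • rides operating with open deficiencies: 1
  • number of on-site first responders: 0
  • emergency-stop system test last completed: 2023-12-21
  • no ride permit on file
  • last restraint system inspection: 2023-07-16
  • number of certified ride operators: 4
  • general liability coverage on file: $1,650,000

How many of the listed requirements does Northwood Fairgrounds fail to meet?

1. certified ride operators 4 ≥ 4 → met
2. condition 'runs rides over 30 feet tall' holds; general liability coverage $1,650,000 ≥ $1,375,000 → met
3. rides operating with open deficiencies 1 > 0 → not met
4. on-site first responders 0 < 2 → not met
5. third-party ride inspection 34 days ago vs limit 30 → not met
6. condition 'runs water rides' holds; ride permit absent → not met
7. restraint system inspection 295 days ago vs limit 270 → not met
8. daily inspection log audit 41 days ago vs limit 45 → met
9. emergency-stop system test 137 days ago vs limit 270 → met
10. non-destructive testing 49 days ago vs limit 45 → not met
11. ride-specific liability coverage $500,000 < $600,000 → not met
Not met: 7 of 11

7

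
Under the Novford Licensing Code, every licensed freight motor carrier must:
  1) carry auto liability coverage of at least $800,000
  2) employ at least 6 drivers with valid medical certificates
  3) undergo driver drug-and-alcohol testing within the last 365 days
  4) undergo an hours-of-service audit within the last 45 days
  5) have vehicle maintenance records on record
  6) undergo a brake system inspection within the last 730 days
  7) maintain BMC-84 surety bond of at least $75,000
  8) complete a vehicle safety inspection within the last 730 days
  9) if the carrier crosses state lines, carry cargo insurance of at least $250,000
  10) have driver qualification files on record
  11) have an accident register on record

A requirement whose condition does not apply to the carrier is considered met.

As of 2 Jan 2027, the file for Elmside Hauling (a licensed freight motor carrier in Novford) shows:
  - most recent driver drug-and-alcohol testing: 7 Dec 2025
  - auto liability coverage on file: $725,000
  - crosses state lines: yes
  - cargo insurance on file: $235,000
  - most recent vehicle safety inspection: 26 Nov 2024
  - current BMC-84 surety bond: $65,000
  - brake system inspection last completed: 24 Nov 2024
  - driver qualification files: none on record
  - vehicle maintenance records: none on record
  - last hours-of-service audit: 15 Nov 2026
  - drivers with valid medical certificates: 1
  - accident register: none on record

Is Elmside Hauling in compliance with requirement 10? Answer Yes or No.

10. driver qualification files absent → not met

No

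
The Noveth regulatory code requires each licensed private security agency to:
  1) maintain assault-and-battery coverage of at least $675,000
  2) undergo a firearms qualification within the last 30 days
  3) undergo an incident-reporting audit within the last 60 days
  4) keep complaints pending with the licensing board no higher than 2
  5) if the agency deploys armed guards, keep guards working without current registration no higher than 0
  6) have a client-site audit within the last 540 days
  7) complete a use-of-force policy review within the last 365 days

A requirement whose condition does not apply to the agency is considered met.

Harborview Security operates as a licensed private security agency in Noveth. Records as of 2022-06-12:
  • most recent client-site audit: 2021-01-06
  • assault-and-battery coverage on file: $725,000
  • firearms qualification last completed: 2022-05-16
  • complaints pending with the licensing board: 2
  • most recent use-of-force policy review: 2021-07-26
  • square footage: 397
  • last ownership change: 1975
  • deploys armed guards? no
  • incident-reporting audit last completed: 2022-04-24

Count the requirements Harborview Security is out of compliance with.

0

1. assault-and-battery coverage $725,000 ≥ $675,000 → met
2. firearms qualification 27 days ago vs limit 30 → met
3. incident-reporting audit 49 days ago vs limit 60 → met
4. complaints pending with the licensing board 2 ≤ 2 → met
5. condition 'deploys armed guards' does not hold → requirement n/a → met
6. client-site audit 522 days ago vs limit 540 → met
7. use-of-force policy review 321 days ago vs limit 365 → met
Not met: 0 of 7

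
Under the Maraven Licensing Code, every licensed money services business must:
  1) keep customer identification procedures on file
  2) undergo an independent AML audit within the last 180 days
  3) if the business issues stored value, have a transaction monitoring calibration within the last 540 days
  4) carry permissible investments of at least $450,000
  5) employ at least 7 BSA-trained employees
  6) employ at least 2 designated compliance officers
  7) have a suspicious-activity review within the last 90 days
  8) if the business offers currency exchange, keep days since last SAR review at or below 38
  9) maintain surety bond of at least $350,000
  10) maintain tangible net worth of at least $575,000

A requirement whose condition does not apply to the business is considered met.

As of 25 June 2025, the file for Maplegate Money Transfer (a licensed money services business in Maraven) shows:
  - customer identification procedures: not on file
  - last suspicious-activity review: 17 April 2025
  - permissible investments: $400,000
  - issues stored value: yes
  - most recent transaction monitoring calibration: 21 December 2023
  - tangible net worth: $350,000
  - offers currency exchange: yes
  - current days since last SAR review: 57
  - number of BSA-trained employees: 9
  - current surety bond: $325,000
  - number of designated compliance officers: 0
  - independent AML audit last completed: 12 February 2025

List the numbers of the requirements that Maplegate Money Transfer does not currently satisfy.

1, 3, 4, 6, 8, 9, 10

1. customer identification procedures absent → not met
2. independent AML audit 133 days ago vs limit 180 → met
3. condition 'issues stored value' holds; transaction monitoring calibration 552 days ago vs limit 540 → not met
4. permissible investments $400,000 < $450,000 → not met
5. BSA-trained employees 9 ≥ 7 → met
6. designated compliance officers 0 < 2 → not met
7. suspicious-activity review 69 days ago vs limit 90 → met
8. condition 'offers currency exchange' holds; days since last SAR review 57 > 38 → not met
9. surety bond $325,000 < $350,000 → not met
10. tangible net worth $350,000 < $575,000 → not met
Not met: 1, 3, 4, 6, 8, 9, 10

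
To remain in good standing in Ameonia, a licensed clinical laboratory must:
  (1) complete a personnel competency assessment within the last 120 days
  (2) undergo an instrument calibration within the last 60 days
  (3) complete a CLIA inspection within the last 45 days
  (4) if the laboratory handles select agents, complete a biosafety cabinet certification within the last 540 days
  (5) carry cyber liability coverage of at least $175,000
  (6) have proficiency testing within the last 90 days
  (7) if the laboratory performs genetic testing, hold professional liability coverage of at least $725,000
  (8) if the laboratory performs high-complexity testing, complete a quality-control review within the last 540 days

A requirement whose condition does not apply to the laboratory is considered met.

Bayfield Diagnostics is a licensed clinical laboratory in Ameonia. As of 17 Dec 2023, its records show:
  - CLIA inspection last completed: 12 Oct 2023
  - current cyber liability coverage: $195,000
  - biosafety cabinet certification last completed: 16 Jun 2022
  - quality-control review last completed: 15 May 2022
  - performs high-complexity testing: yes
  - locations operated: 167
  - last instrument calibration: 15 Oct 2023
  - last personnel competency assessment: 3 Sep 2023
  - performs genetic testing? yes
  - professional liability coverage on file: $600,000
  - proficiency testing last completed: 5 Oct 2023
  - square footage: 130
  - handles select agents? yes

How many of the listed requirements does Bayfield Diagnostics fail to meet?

5

1. personnel competency assessment 105 days ago vs limit 120 → met
2. instrument calibration 63 days ago vs limit 60 → not met
3. CLIA inspection 66 days ago vs limit 45 → not met
4. condition 'handles select agents' holds; biosafety cabinet certification 549 days ago vs limit 540 → not met
5. cyber liability coverage $195,000 ≥ $175,000 → met
6. proficiency testing 73 days ago vs limit 90 → met
7. condition 'performs genetic testing' holds; professional liability coverage $600,000 < $725,000 → not met
8. condition 'performs high-complexity testing' holds; quality-control review 581 days ago vs limit 540 → not met
Not met: 5 of 8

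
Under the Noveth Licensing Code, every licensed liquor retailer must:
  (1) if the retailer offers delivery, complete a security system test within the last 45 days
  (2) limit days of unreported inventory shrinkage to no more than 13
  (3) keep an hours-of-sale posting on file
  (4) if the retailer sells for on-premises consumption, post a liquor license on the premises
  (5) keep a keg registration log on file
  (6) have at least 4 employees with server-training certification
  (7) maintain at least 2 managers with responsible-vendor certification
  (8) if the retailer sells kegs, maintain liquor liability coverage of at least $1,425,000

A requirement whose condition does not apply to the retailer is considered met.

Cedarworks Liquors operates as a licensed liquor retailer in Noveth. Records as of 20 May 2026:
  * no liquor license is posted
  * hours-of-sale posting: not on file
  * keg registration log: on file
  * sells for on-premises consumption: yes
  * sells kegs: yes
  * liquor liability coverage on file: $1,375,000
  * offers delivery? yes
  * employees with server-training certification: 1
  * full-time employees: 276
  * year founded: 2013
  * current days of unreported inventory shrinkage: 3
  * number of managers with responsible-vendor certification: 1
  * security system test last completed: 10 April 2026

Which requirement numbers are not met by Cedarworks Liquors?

3, 4, 6, 7, 8

1. condition 'offers delivery' holds; security system test 40 days ago vs limit 45 → met
2. days of unreported inventory shrinkage 3 ≤ 13 → met
3. hours-of-sale posting absent → not met
4. condition 'sells for on-premises consumption' holds; liquor license absent → not met
5. keg registration log present → met
6. employees with server-training certification 1 < 4 → not met
7. managers with responsible-vendor certification 1 < 2 → not met
8. condition 'sells kegs' holds; liquor liability coverage $1,375,000 < $1,425,000 → not met
Not met: 3, 4, 6, 7, 8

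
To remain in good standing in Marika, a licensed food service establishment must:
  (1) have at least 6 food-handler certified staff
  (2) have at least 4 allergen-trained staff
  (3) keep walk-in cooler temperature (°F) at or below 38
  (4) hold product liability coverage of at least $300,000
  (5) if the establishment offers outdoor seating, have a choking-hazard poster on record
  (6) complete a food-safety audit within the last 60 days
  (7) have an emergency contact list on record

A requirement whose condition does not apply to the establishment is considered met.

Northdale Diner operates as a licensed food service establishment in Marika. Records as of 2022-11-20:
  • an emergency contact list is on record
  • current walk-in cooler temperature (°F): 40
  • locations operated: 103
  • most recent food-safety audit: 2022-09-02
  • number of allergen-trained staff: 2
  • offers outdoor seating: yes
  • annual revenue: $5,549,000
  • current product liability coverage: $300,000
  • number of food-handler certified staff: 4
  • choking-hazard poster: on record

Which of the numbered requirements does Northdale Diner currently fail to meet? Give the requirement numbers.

1. food-handler certified staff 4 < 6 → not met
2. allergen-trained staff 2 < 4 → not met
3. walk-in cooler temperature (°F) 40 > 38 → not met
4. product liability coverage $300,000 ≥ $300,000 → met
5. condition 'offers outdoor seating' holds; choking-hazard poster present → met
6. food-safety audit 79 days ago vs limit 60 → not met
7. emergency contact list present → met
Not met: 1, 2, 3, 6

1, 2, 3, 6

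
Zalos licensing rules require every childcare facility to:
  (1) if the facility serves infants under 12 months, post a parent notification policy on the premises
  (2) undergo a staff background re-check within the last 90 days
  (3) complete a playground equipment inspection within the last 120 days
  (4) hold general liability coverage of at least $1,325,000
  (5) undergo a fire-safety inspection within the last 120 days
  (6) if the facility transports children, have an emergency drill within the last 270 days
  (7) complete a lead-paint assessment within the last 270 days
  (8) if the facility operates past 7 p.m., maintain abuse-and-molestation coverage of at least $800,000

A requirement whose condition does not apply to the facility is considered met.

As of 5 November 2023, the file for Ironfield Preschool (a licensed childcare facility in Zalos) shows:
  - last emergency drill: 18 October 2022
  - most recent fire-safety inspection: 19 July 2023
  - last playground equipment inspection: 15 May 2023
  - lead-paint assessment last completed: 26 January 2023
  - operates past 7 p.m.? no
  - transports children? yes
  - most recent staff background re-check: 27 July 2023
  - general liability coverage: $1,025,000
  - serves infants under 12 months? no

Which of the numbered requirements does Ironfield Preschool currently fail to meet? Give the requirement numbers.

1. condition 'serves infants under 12 months' does not hold → requirement n/a → met
2. staff background re-check 101 days ago vs limit 90 → not met
3. playground equipment inspection 174 days ago vs limit 120 → not met
4. general liability coverage $1,025,000 < $1,325,000 → not met
5. fire-safety inspection 109 days ago vs limit 120 → met
6. condition 'transports children' holds; emergency drill 383 days ago vs limit 270 → not met
7. lead-paint assessment 283 days ago vs limit 270 → not met
8. condition 'operates past 7 p.m.' does not hold → requirement n/a → met
Not met: 2, 3, 4, 6, 7

2, 3, 4, 6, 7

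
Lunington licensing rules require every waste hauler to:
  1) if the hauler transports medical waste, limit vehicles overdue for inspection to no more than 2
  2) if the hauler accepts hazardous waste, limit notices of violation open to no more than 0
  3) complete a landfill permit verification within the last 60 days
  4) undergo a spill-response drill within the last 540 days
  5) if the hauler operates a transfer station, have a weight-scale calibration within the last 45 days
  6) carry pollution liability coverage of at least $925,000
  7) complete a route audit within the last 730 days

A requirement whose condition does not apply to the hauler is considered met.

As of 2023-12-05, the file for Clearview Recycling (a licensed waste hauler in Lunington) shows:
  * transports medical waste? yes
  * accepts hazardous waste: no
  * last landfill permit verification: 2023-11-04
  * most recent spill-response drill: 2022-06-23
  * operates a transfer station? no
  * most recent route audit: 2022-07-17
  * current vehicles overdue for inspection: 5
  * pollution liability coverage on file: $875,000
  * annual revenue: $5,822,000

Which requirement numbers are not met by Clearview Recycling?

1. condition 'transports medical waste' holds; vehicles overdue for inspection 5 > 2 → not met
2. condition 'accepts hazardous waste' does not hold → requirement n/a → met
3. landfill permit verification 31 days ago vs limit 60 → met
4. spill-response drill 530 days ago vs limit 540 → met
5. condition 'operates a transfer station' does not hold → requirement n/a → met
6. pollution liability coverage $875,000 < $925,000 → not met
7. route audit 506 days ago vs limit 730 → met
Not met: 1, 6

1, 6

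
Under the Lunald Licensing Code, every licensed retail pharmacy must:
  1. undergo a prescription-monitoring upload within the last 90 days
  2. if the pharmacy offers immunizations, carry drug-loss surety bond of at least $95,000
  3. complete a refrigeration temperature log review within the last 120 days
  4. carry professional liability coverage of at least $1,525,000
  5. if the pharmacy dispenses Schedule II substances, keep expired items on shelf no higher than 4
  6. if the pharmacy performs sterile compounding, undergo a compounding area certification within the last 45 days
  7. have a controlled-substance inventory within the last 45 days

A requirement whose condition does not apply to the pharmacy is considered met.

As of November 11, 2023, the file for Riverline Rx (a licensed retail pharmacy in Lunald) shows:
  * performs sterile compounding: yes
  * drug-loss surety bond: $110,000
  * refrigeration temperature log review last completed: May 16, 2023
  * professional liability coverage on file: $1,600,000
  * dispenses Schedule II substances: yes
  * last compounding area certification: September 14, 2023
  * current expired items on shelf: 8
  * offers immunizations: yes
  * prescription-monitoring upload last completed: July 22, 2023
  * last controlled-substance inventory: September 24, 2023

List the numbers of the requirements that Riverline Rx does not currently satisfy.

1, 3, 5, 6, 7

1. prescription-monitoring upload 112 days ago vs limit 90 → not met
2. condition 'offers immunizations' holds; drug-loss surety bond $110,000 ≥ $95,000 → met
3. refrigeration temperature log review 179 days ago vs limit 120 → not met
4. professional liability coverage $1,600,000 ≥ $1,525,000 → met
5. condition 'dispenses Schedule II substances' holds; expired items on shelf 8 > 4 → not met
6. condition 'performs sterile compounding' holds; compounding area certification 58 days ago vs limit 45 → not met
7. controlled-substance inventory 48 days ago vs limit 45 → not met
Not met: 1, 3, 5, 6, 7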